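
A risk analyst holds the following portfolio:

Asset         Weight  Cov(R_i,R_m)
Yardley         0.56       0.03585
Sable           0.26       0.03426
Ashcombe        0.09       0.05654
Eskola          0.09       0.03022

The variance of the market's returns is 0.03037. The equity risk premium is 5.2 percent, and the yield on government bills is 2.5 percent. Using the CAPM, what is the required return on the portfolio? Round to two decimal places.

β_Yardley = 0.03585 / 0.03037 = 1.1804
β_Sable = 0.03426 / 0.03037 = 1.1281
β_Ashcombe = 0.05654 / 0.03037 = 1.8617
β_Eskola = 0.03022 / 0.03037 = 0.9951
β_P = Σ w_i β_i = 0.56×1.1804 + 0.26×1.1281 + 0.09×1.8617 + 0.09×0.9951 = 1.2114
E(R_P) = R_f + β_P × MRP = 2.5% + 1.2114 × 5.2% = 8.80%

8.80%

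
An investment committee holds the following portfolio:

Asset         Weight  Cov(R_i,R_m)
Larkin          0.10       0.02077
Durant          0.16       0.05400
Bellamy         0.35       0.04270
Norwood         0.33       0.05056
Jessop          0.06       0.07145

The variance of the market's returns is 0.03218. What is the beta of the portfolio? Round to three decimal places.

β_Larkin = 0.02077 / 0.03218 = 0.6454
β_Durant = 0.05400 / 0.03218 = 1.6781
β_Bellamy = 0.04270 / 0.03218 = 1.3269
β_Norwood = 0.05056 / 0.03218 = 1.5712
β_Jessop = 0.07145 / 0.03218 = 2.2203
β_P = Σ w_i β_i = 0.10×0.6454 + 0.16×1.6781 + 0.35×1.3269 + 0.33×1.5712 + 0.06×2.2203 = 1.4492

1.449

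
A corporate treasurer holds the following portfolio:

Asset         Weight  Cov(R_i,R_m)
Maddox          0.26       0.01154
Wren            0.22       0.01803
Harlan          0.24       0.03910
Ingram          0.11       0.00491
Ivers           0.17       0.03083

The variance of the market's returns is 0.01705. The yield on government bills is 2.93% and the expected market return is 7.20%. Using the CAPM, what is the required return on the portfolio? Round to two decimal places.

8.47%

β_Maddox = 0.01154 / 0.01705 = 0.6768
β_Wren = 0.01803 / 0.01705 = 1.0575
β_Harlan = 0.03910 / 0.01705 = 2.2933
β_Ingram = 0.00491 / 0.01705 = 0.2880
β_Ivers = 0.03083 / 0.01705 = 1.8082
β_P = Σ w_i β_i = 0.26×0.6768 + 0.22×1.0575 + 0.24×2.2933 + 0.11×0.2880 + 0.17×1.8082 = 1.2981
MRP = 7.20% − 2.93% = 4.27%
E(R_P) = R_f + β_P × MRP = 2.93% + 1.2981 × 4.27% = 8.47%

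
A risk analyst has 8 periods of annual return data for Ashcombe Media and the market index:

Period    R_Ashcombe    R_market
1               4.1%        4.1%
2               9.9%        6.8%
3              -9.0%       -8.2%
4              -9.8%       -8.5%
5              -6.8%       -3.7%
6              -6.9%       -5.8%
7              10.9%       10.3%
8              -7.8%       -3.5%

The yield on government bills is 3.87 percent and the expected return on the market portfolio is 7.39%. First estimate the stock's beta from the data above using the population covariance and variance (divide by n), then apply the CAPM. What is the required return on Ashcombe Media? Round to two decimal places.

8.08%

Mean R_i = (4.1 + 9.9 − 9.0 − 9.8 − 6.8 − 6.9 + 10.9 − 7.8) / 8 = -1.9250%
Mean R_m = (4.1 + 6.8 − 8.2 − 8.5 − 3.7 − 5.8 + 10.3 − 3.5) / 8 = -1.0625%
Σ(R_i − R̄_i)(R_m − R̄_m) = 429.6175  ⇒  Cov = 429.6175 / 8 = 53.7022
Σ(R_m − R̄_m)² = 359.1788  ⇒  Var(R_m) = 359.1788 / 8 = 44.8974
β = Cov / Var(R_m) = 53.7022 / 44.8974 = 1.1961
MRP = 7.39% − 3.87% = 3.52%
E(R) = R_f + β × MRP = 3.87% + 1.1961 × 3.52% = 8.08%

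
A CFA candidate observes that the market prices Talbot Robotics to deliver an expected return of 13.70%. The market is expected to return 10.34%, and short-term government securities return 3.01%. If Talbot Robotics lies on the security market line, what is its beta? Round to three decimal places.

1.458

MRP = 10.34% − 3.01% = 7.33%
β = (E(R) − R_f) / MRP = (13.70% − 3.01%) / 7.33% = 10.69% / 7.33% = 1.458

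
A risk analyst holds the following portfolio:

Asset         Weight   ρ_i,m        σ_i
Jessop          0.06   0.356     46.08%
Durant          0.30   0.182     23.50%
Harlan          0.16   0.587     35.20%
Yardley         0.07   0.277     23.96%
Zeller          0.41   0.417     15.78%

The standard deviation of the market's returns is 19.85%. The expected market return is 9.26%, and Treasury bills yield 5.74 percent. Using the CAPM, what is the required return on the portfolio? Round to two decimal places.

7.29%

β_Jessop = 0.356 × 46.08% / 19.85% = 0.8264
β_Durant = 0.182 × 23.50% / 19.85% = 0.2155
β_Harlan = 0.587 × 35.20% / 19.85% = 1.0409
β_Yardley = 0.277 × 23.96% / 19.85% = 0.3344
β_Zeller = 0.417 × 15.78% / 19.85% = 0.3315
β_P = Σ w_i β_i = 0.06×0.8264 + 0.30×0.2155 + 0.16×1.0409 + 0.07×0.3344 + 0.41×0.3315 = 0.4401
MRP = 9.26% − 5.74% = 3.52%
E(R_P) = R_f + β_P × MRP = 5.74% + 0.4401 × 3.52% = 7.29%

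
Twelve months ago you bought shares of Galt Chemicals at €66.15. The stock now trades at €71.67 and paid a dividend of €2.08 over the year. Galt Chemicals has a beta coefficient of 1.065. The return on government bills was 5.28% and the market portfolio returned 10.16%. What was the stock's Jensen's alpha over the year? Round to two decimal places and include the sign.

+1.01%

Realised HPR = (P1 + D1 − P0) / P0 = (71.67 + 2.08 − 66.15) / 66.15 = 7.60 / 66.15 = 11.4890%
MRP = 10.16% − 5.28% = 4.88%
CAPM required = R_f + β·MRP = 5.28% + 1.065 × 4.88% = 10.47720%
α = realised − required = 11.4890% − 10.47720% = +1.01%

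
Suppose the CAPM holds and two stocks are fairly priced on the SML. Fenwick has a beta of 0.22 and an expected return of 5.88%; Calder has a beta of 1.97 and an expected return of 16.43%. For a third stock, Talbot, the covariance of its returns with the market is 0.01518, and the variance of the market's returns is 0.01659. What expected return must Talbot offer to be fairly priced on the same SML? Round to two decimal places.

10.07%

MRP = (16.43% − 5.88%) / (1.97 − 0.22) = 6.0286%
R_f = 5.88% − 0.22 × 6.0286% = 4.5537%
β_Talbot = Cov / Var(R_m) = 0.01518 / 0.01659 = 0.9150
E(R_Talbot) = R_f + β × MRP = 4.5537% + 0.9150 × 6.0286% = 10.07%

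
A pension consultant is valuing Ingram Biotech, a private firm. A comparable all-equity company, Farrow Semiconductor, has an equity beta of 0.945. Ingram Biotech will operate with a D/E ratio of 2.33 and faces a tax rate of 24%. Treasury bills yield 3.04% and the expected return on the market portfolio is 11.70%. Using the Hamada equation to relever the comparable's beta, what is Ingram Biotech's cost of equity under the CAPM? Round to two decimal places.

β_L = β_U × [1 + (1 − t)(D/E)] = 0.945 × [1 + (1 − 0.24) × 2.33]
    = 0.945 × [1 + 0.76 × 2.33] = 0.945 × 2.7708 = 2.6184
MRP = 11.70% − 3.04% = 8.66%
E(R) = R_f + β_L × MRP = 3.04% + 2.6184 × 8.66% = 25.72%

25.72%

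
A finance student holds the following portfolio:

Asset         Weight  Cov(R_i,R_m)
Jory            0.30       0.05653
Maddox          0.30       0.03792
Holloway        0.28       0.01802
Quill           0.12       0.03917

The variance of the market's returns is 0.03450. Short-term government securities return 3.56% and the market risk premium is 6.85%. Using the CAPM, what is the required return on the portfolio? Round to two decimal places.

β_Jory = 0.05653 / 0.03450 = 1.6386
β_Maddox = 0.03792 / 0.03450 = 1.0991
β_Holloway = 0.01802 / 0.03450 = 0.5223
β_Quill = 0.03917 / 0.03450 = 1.1354
β_P = Σ w_i β_i = 0.30×1.6386 + 0.30×1.0991 + 0.28×0.5223 + 0.12×1.1354 = 1.1038
E(R_P) = R_f + β_P × MRP = 3.56% + 1.1038 × 6.85% = 11.12%

11.12%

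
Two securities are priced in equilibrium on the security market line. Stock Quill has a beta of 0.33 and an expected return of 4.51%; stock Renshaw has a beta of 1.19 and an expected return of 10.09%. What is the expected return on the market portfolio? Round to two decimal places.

Both satisfy E(R) = R_f + β·MRP, so the slope of the SML is
MRP = (10.09% − 4.51%) / (1.19 − 0.33) = 5.58% / 0.86 = 6.4884%
R_f = E(R_Quill) − β_Quill·MRP = 4.51% − 0.33 × 6.4884% = 2.3688%
E(R_m) = R_f + MRP = 2.3688% + 6.4884% = 8.86%

8.86%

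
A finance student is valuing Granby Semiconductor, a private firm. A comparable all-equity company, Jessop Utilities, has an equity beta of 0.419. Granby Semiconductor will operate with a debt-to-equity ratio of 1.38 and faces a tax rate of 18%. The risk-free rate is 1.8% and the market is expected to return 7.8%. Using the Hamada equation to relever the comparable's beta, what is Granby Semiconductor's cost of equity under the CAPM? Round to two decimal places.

β_L = β_U × [1 + (1 − t)(D/E)] = 0.419 × [1 + (1 − 0.18) × 1.38]
    = 0.419 × [1 + 0.82 × 1.38] = 0.419 × 2.1316 = 0.8931
MRP = 7.8% − 1.8% = 6.00%
E(R) = R_f + β_L × MRP = 1.8% + 0.8931 × 6.0% = 7.16%

7.16%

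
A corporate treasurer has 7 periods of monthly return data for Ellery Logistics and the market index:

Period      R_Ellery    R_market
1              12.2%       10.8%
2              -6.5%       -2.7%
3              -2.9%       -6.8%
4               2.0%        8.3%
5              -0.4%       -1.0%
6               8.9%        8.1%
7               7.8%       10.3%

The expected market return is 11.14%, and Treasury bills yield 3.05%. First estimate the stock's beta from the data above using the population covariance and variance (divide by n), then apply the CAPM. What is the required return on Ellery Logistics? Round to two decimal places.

Mean R_i = (12.2 − 6.5 − 2.9 + 2.0 − 0.4 + 8.9 + 7.8) / 7 = 3.0143%
Mean R_m = (10.8 − 2.7 − 6.8 + 8.3 − 1.0 + 8.1 + 10.3) / 7 = 3.8571%
Σ(R_i − R̄_i)(R_m − R̄_m) = 257.0743  ⇒  Cov = 257.0743 / 7 = 36.7249
Σ(R_m − R̄_m)² = 307.6171  ⇒  Var(R_m) = 307.6171 / 7 = 43.9453
β = Cov / Var(R_m) = 36.7249 / 43.9453 = 0.8357
MRP = 11.14% − 3.05% = 8.09%
E(R) = R_f + β × MRP = 3.05% + 0.8357 × 8.09% = 9.81%

9.81%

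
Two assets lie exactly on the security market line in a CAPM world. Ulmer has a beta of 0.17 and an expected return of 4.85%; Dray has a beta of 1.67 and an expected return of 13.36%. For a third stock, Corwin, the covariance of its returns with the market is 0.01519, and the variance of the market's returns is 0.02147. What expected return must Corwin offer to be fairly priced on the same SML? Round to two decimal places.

MRP = (13.36% − 4.85%) / (1.67 − 0.17) = 5.6733%
R_f = 4.85% − 0.17 × 5.6733% = 3.8855%
β_Corwin = Cov / Var(R_m) = 0.01519 / 0.02147 = 0.7075
E(R_Corwin) = R_f + β × MRP = 3.8855% + 0.7075 × 5.6733% = 7.90%

7.90%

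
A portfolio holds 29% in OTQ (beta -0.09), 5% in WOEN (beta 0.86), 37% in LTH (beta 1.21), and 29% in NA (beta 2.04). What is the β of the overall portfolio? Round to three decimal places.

β_P = Σ w_i β_i = 0.29×-0.09 + 0.05×0.86 + 0.37×1.21 + 0.29×2.04 = 1.0562

1.056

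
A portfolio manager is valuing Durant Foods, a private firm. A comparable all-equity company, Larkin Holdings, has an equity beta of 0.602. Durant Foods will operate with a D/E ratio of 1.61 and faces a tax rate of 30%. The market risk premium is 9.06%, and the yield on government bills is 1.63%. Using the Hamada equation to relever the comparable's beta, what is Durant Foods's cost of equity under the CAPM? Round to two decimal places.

13.23%

β_L = β_U × [1 + (1 − t)(D/E)] = 0.602 × [1 + (1 − 0.30) × 1.61]
    = 0.602 × [1 + 0.70 × 1.61] = 0.602 × 2.1270 = 1.2805
E(R) = R_f + β_L × MRP = 1.63% + 1.2805 × 9.06% = 13.23%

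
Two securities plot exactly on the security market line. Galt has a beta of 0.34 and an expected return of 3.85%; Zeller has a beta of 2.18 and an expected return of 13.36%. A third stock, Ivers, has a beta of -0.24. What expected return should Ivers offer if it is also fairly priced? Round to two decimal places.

MRP (SML slope) = (13.36% − 3.85%) / (2.18 − 0.34) = 9.51% / 1.84 = 5.1685%
R_f (intercept) = 3.85% − 0.34 × 5.1685% = 2.0927%
E(R_Ivers) = R_f + β × MRP = 2.0927% + -0.24 × 5.1685% = 0.85%

0.85%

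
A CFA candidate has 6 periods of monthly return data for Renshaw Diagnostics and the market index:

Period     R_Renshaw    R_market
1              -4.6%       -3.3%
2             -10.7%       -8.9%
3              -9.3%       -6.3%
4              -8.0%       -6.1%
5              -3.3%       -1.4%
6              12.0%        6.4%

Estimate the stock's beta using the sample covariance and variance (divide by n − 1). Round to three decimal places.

1.516

Mean R_i = (-4.6 − 10.7 − 9.3 − 8.0 − 3.3 + 12.0) / 6 = -3.9833%
Mean R_m = (-3.3 − 8.9 − 6.3 − 6.1 − 1.4 + 6.4) / 6 = -3.2667%
Σ(R_i − R̄_i)(R_m − R̄_m) = 221.1467  ⇒  Cov = 221.1467 / 5 = 44.2293
Σ(R_m − R̄_m)² = 145.8933  ⇒  Var(R_m) = 145.8933 / 5 = 29.1787
β = Cov / Var(R_m) = 44.2293 / 29.1787 = 1.5158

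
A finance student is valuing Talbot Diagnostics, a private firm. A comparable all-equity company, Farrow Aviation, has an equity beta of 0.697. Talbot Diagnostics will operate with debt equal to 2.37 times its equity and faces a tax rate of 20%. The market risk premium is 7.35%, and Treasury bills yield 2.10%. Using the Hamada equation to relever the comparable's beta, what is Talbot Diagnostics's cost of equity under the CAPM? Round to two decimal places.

β_L = β_U × [1 + (1 − t)(D/E)] = 0.697 × [1 + (1 − 0.20) × 2.37]
    = 0.697 × [1 + 0.80 × 2.37] = 0.697 × 2.8960 = 2.0185
E(R) = R_f + β_L × MRP = 2.10% + 2.0185 × 7.35% = 16.94%

16.94%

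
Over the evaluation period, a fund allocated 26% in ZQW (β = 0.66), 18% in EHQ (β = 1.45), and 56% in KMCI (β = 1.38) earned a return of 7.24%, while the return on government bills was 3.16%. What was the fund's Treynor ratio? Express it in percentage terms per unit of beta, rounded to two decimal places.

3.38%

β_P = 0.26×0.66 + 0.18×1.45 + 0.56×1.38 = 1.2054
Treynor = (R_P − R_f) / β_P = (7.24% − 3.16%) / 1.2054 = 4.08% / 1.2054 = 3.38%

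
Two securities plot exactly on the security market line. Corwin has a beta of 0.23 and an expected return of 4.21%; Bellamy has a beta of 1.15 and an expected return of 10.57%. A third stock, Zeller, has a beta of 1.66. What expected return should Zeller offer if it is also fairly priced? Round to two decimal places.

MRP (SML slope) = (10.57% − 4.21%) / (1.15 − 0.23) = 6.36% / 0.92 = 6.9130%
R_f (intercept) = 4.21% − 0.23 × 6.9130% = 2.6200%
E(R_Zeller) = R_f + β × MRP = 2.6200% + 1.66 × 6.9130% = 14.10%

14.10%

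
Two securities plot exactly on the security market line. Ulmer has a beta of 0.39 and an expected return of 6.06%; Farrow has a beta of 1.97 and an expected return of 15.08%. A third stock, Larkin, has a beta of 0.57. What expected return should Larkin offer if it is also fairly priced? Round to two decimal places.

MRP (SML slope) = (15.08% − 6.06%) / (1.97 − 0.39) = 9.02% / 1.58 = 5.7089%
R_f (intercept) = 6.06% − 0.39 × 5.7089% = 3.8335%
E(R_Larkin) = R_f + β × MRP = 3.8335% + 0.57 × 5.7089% = 7.09%

7.09%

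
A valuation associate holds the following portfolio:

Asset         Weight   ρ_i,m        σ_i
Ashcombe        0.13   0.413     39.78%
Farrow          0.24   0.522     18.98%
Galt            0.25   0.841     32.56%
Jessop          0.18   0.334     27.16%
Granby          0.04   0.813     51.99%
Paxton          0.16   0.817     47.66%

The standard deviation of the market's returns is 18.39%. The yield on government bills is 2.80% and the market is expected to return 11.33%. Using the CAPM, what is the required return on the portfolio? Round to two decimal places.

β_Ashcombe = 0.413 × 39.78% / 18.39% = 0.8934
β_Farrow = 0.522 × 18.98% / 18.39% = 0.5387
β_Galt = 0.841 × 32.56% / 18.39% = 1.4890
β_Jessop = 0.334 × 27.16% / 18.39% = 0.4933
β_Granby = 0.813 × 51.99% / 18.39% = 2.2984
β_Paxton = 0.817 × 47.66% / 18.39% = 2.1174
β_P = Σ w_i β_i = 0.13×0.8934 + 0.24×0.5387 + 0.25×1.4890 + 0.18×0.4933 + 0.04×2.2984 + 0.16×2.1174 = 1.1372
MRP = 11.33% − 2.80% = 8.53%
E(R_P) = R_f + β_P × MRP = 2.80% + 1.1372 × 8.53% = 12.50%

12.50%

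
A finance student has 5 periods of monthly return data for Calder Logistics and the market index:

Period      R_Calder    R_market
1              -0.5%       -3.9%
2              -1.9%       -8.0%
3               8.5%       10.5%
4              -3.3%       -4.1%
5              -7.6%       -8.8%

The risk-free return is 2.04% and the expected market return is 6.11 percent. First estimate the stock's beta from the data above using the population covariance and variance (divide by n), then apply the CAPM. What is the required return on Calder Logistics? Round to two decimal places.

4.94%

Mean R_i = (-0.5 − 1.9 + 8.5 − 3.3 − 7.6) / 5 = -0.9600%
Mean R_m = (-3.9 − 8.0 + 10.5 − 4.1 − 8.8) / 5 = -2.8600%
Σ(R_i − R̄_i)(R_m − R̄_m) = 173.0820  ⇒  Cov = 173.0820 / 5 = 34.6164
Σ(R_m − R̄_m)² = 242.8120  ⇒  Var(R_m) = 242.8120 / 5 = 48.5624
β = Cov / Var(R_m) = 34.6164 / 48.5624 = 0.7128
MRP = 6.11% − 2.04% = 4.07%
E(R) = R_f + β × MRP = 2.04% + 0.7128 × 4.07% = 4.94%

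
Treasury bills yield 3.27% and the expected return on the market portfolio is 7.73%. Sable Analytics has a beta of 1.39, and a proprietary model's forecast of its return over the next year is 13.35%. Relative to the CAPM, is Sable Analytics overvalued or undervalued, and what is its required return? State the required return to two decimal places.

Undervalued; required return 9.47%

MRP = 7.73% − 3.27% = 4.46%
Required return = R_f + β·MRP = 3.27% + 1.39 × 4.46% = 9.47%
Forecast 13.35% > required 9.47% → the stock plots above the SML → undervalued.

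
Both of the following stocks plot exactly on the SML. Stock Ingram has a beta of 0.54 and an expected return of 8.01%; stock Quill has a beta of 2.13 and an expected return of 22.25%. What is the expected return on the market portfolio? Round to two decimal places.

12.13%

Both satisfy E(R) = R_f + β·MRP, so the slope of the SML is
MRP = (22.25% − 8.01%) / (2.13 − 0.54) = 14.24% / 1.59 = 8.9560%
R_f = E(R_Ingram) − β_Ingram·MRP = 8.01% − 0.54 × 8.9560% = 3.1738%
E(R_m) = R_f + MRP = 3.1738% + 8.9560% = 12.13%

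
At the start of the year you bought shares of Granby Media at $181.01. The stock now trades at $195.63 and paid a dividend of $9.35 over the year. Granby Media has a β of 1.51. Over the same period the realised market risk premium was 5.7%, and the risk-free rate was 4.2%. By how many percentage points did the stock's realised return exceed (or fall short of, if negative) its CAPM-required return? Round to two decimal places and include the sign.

Realised HPR = (P1 + D1 − P0) / P0 = (195.63 + 9.35 − 181.01) / 181.01 = 23.97 / 181.01 = 13.2424%
CAPM required = R_f + β·MRP = 4.2% + 1.51 × 5.7% = 12.8070%
α = realised − required = 13.2424% − 12.8070% = +0.44%

+0.44%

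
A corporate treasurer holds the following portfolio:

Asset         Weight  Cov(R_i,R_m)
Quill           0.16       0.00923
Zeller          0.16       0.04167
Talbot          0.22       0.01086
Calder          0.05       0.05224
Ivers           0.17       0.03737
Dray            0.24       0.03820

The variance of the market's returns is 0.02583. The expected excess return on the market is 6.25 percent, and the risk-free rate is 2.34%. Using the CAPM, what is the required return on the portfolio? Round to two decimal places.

β_Quill = 0.00923 / 0.02583 = 0.3573
β_Zeller = 0.04167 / 0.02583 = 1.6132
β_Talbot = 0.01086 / 0.02583 = 0.4204
β_Calder = 0.05224 / 0.02583 = 2.0225
β_Ivers = 0.03737 / 0.02583 = 1.4468
β_Dray = 0.03820 / 0.02583 = 1.4789
β_P = Σ w_i β_i = 0.16×0.3573 + 0.16×1.6132 + 0.22×0.4204 + 0.05×2.0225 + 0.17×1.4468 + 0.24×1.4789 = 1.1098
E(R_P) = R_f + β_P × MRP = 2.34% + 1.1098 × 6.25% = 9.28%

9.28%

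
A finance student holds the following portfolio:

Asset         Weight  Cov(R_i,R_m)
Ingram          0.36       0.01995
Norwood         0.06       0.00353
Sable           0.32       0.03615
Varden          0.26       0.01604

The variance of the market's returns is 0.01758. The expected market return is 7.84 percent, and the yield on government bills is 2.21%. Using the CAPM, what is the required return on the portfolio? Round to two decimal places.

9.62%

β_Ingram = 0.01995 / 0.01758 = 1.1348
β_Norwood = 0.00353 / 0.01758 = 0.2008
β_Sable = 0.03615 / 0.01758 = 2.0563
β_Varden = 0.01604 / 0.01758 = 0.9124
β_P = Σ w_i β_i = 0.36×1.1348 + 0.06×0.2008 + 0.32×2.0563 + 0.26×0.9124 = 1.3158
MRP = 7.84% − 2.21% = 5.63%
E(R_P) = R_f + β_P × MRP = 2.21% + 1.3158 × 5.63% = 9.62%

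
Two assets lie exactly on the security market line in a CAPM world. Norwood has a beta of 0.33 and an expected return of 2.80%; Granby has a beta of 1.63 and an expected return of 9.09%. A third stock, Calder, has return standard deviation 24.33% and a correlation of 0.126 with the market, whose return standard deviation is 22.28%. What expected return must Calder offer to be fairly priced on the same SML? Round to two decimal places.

1.87%

MRP = (9.09% − 2.80%) / (1.63 − 0.33) = 4.8385%
R_f = 2.80% − 0.33 × 4.8385% = 1.2033%
β_Calder = ρ·σ_i/σ_m = 0.126 × 24.33 / 22.28 = 0.1376
E(R_Calder) = R_f + β × MRP = 1.2033% + 0.1376 × 4.8385% = 1.87%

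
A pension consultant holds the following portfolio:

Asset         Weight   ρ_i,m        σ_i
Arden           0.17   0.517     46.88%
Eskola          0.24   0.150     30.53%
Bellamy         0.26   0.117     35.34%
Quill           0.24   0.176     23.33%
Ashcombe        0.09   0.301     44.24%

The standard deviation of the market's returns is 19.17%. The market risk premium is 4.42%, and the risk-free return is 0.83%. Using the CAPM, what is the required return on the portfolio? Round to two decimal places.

β_Arden = 0.517 × 46.88% / 19.17% = 1.2643
β_Eskola = 0.150 × 30.53% / 19.17% = 0.2389
β_Bellamy = 0.117 × 35.34% / 19.17% = 0.2157
β_Quill = 0.176 × 23.33% / 19.17% = 0.2142
β_Ashcombe = 0.301 × 44.24% / 19.17% = 0.6946
β_P = Σ w_i β_i = 0.17×1.2643 + 0.24×0.2389 + 0.26×0.2157 + 0.24×0.2142 + 0.09×0.6946 = 0.4423
E(R_P) = R_f + β_P × MRP = 0.83% + 0.4423 × 4.42% = 2.78%

2.78%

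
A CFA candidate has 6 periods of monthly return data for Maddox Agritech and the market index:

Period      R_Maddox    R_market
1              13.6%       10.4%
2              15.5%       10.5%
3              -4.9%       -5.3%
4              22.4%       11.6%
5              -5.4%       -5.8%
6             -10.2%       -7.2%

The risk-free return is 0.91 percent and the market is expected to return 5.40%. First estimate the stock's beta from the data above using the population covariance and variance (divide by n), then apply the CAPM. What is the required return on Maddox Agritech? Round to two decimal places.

Mean R_i = (13.6 + 15.5 − 4.9 + 22.4 − 5.4 − 10.2) / 6 = 5.1667%
Mean R_m = (10.4 + 10.5 − 5.3 + 11.6 − 5.8 − 7.2) / 6 = 2.3667%
Σ(R_i − R̄_i)(R_m − R̄_m) = 621.3933  ⇒  Cov = 621.3933 / 6 = 103.5656
Σ(R_m − R̄_m)² = 432.9333  ⇒  Var(R_m) = 432.9333 / 6 = 72.1556
β = Cov / Var(R_m) = 103.5656 / 72.1556 = 1.4353
MRP = 5.40% − 0.91% = 4.49%
E(R) = R_f + β × MRP = 0.91% + 1.4353 × 4.49% = 7.35%

7.35%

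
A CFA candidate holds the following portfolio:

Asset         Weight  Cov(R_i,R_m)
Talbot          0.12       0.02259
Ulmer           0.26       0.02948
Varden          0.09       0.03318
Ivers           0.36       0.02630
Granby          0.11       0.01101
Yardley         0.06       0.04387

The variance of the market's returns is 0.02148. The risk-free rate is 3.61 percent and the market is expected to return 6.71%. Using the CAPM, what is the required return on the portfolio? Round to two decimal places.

β_Talbot = 0.02259 / 0.02148 = 1.0517
β_Ulmer = 0.02948 / 0.02148 = 1.3724
β_Varden = 0.03318 / 0.02148 = 1.5447
β_Ivers = 0.02630 / 0.02148 = 1.2244
β_Granby = 0.01101 / 0.02148 = 0.5126
β_Yardley = 0.04387 / 0.02148 = 2.0424
β_P = Σ w_i β_i = 0.12×1.0517 + 0.26×1.3724 + 0.09×1.5447 + 0.36×1.2244 + 0.11×0.5126 + 0.06×2.0424 = 1.2418
MRP = 6.71% − 3.61% = 3.10%
E(R_P) = R_f + β_P × MRP = 3.61% + 1.2418 × 3.10% = 7.46%

7.46%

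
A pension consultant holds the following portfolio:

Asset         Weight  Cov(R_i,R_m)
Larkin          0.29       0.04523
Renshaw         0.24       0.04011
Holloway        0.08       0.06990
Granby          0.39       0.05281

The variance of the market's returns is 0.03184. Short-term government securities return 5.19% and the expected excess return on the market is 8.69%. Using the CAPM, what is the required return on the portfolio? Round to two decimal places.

β_Larkin = 0.04523 / 0.03184 = 1.4205
β_Renshaw = 0.04011 / 0.03184 = 1.2597
β_Holloway = 0.06990 / 0.03184 = 2.1954
β_Granby = 0.05281 / 0.03184 = 1.6586
β_P = Σ w_i β_i = 0.29×1.4205 + 0.24×1.2597 + 0.08×2.1954 + 0.39×1.6586 = 1.5368
E(R_P) = R_f + β_P × MRP = 5.19% + 1.5368 × 8.69% = 18.54%

18.54%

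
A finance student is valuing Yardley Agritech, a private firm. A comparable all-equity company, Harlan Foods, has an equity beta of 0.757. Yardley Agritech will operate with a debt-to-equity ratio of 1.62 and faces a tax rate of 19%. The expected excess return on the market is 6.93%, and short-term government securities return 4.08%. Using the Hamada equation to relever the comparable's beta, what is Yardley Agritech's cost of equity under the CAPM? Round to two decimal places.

16.21%

β_L = β_U × [1 + (1 − t)(D/E)] = 0.757 × [1 + (1 − 0.19) × 1.62]
    = 0.757 × [1 + 0.81 × 1.62] = 0.757 × 2.3122 = 1.7503
E(R) = R_f + β_L × MRP = 4.08% + 1.7503 × 6.93% = 16.21%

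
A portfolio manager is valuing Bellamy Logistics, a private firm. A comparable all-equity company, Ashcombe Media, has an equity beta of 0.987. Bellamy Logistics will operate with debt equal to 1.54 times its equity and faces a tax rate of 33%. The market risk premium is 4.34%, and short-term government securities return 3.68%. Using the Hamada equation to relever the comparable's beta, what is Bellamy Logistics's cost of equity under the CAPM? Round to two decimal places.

β_L = β_U × [1 + (1 − t)(D/E)] = 0.987 × [1 + (1 − 0.33) × 1.54]
    = 0.987 × [1 + 0.67 × 1.54] = 0.987 × 2.0318 = 2.0054
E(R) = R_f + β_L × MRP = 3.68% + 2.0054 × 4.34% = 12.38%

12.38%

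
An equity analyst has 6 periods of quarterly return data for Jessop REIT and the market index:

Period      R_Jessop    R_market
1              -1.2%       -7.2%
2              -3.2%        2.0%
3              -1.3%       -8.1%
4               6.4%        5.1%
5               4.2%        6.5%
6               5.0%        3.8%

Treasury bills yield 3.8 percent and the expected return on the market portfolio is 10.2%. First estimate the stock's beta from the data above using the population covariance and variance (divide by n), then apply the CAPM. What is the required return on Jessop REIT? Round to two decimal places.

Mean R_i = (-1.2 − 3.2 − 1.3 + 6.4 + 4.2 + 5.0) / 6 = 1.6500%
Mean R_m = (-7.2 + 2.0 − 8.1 + 5.1 + 6.5 + 3.8) / 6 = 0.3500%
Σ(R_i − R̄_i)(R_m − R̄_m) = 88.2450  ⇒  Cov = 88.2450 / 6 = 14.7075
Σ(R_m − R̄_m)² = 203.4150  ⇒  Var(R_m) = 203.4150 / 6 = 33.9025
β = Cov / Var(R_m) = 14.7075 / 33.9025 = 0.4338
MRP = 10.2% − 3.8% = 6.40%
E(R) = R_f + β × MRP = 3.8% + 0.4338 × 6.4% = 6.58%

6.58%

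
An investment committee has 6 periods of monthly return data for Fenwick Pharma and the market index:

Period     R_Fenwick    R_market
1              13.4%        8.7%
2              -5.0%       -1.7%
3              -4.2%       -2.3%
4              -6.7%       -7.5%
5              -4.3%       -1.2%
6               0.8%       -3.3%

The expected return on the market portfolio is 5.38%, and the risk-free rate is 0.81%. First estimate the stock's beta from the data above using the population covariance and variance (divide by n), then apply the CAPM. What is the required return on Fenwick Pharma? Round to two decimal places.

6.55%

Mean R_i = (13.4 − 5.0 − 4.2 − 6.7 − 4.3 + 0.8) / 6 = -1.0000%
Mean R_m = (8.7 − 1.7 − 2.3 − 7.5 − 1.2 − 3.3) / 6 = -1.2167%
Σ(R_i − R̄_i)(R_m − R̄_m) = 180.2100  ⇒  Cov = 180.2100 / 6 = 30.0350
Σ(R_m − R̄_m)² = 143.5683  ⇒  Var(R_m) = 143.5683 / 6 = 23.9281
β = Cov / Var(R_m) = 30.0350 / 23.9281 = 1.2552
MRP = 5.38% − 0.81% = 4.57%
E(R) = R_f + β × MRP = 0.81% + 1.2552 × 4.57% = 6.55%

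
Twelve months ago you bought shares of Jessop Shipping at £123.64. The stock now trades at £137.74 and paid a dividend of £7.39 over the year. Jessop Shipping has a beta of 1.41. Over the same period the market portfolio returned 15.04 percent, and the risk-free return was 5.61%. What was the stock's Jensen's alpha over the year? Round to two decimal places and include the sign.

-1.53%

Realised HPR = (P1 + D1 − P0) / P0 = (137.74 + 7.39 − 123.64) / 123.64 = 21.49 / 123.64 = 17.3811%
MRP = 15.04% − 5.61% = 9.43%
CAPM required = R_f + β·MRP = 5.61% + 1.41 × 9.43% = 18.9063%
α = realised − required = 17.3811% − 18.9063% = -1.53%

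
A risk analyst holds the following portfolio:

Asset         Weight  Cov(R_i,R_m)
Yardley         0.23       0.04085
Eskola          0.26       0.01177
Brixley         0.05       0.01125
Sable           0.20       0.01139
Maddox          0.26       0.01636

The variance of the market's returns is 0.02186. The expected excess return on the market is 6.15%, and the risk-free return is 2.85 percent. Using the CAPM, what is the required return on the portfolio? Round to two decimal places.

β_Yardley = 0.04085 / 0.02186 = 1.8687
β_Eskola = 0.01177 / 0.02186 = 0.5384
β_Brixley = 0.01125 / 0.02186 = 0.5146
β_Sable = 0.01139 / 0.02186 = 0.5210
β_Maddox = 0.01636 / 0.02186 = 0.7484
β_P = Σ w_i β_i = 0.23×1.8687 + 0.26×0.5384 + 0.05×0.5146 + 0.20×0.5210 + 0.26×0.7484 = 0.8943
E(R_P) = R_f + β_P × MRP = 2.85% + 0.8943 × 6.15% = 8.35%

8.35%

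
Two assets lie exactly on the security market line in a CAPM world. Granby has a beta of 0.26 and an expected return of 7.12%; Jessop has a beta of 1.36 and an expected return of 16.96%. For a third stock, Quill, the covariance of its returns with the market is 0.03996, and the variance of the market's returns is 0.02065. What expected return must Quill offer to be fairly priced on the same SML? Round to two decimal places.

MRP = (16.96% − 7.12%) / (1.36 − 0.26) = 8.9455%
R_f = 7.12% − 0.26 × 8.9455% = 4.7942%
β_Quill = Cov / Var(R_m) = 0.03996 / 0.02065 = 1.9351
E(R_Quill) = R_f + β × MRP = 4.7942% + 1.9351 × 8.9455% = 22.10%

22.10%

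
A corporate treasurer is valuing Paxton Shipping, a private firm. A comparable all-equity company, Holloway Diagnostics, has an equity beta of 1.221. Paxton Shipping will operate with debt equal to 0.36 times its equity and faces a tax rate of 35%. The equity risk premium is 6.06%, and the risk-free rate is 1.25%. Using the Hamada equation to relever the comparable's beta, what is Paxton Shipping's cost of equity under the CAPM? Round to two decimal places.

10.38%

β_L = β_U × [1 + (1 − t)(D/E)] = 1.221 × [1 + (1 − 0.35) × 0.36]
    = 1.221 × [1 + 0.65 × 0.36] = 1.221 × 1.2340 = 1.5067
E(R) = R_f + β_L × MRP = 1.25% + 1.5067 × 6.06% = 10.38%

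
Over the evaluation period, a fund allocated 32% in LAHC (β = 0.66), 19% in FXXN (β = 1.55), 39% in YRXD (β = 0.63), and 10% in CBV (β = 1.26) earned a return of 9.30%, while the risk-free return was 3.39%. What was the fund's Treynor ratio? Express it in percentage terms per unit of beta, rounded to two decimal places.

β_P = 0.32×0.66 + 0.19×1.55 + 0.39×0.63 + 0.10×1.26 = 0.8774
Treynor = (R_P − R_f) / β_P = (9.30% − 3.39%) / 0.8774 = 5.91% / 0.8774 = 6.74%

6.74%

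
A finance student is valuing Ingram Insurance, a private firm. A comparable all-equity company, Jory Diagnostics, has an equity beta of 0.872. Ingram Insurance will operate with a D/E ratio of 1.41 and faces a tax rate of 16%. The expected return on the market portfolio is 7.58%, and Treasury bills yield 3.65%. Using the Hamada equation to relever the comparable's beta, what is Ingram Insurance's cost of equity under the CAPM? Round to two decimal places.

11.14%

β_L = β_U × [1 + (1 − t)(D/E)] = 0.872 × [1 + (1 − 0.16) × 1.41]
    = 0.872 × [1 + 0.84 × 1.41] = 0.872 × 2.1844 = 1.9048
MRP = 7.58% − 3.65% = 3.93%
E(R) = R_f + β_L × MRP = 3.65% + 1.9048 × 3.93% = 11.14%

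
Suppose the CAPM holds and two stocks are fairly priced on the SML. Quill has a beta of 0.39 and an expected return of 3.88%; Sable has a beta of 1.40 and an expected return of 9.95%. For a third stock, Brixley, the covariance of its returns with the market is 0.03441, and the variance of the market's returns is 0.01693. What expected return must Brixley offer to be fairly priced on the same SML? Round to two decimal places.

13.75%

MRP = (9.95% − 3.88%) / (1.40 − 0.39) = 6.0099%
R_f = 3.88% − 0.39 × 6.0099% = 1.5361%
β_Brixley = Cov / Var(R_m) = 0.03441 / 0.01693 = 2.0325
E(R_Brixley) = R_f + β × MRP = 1.5361% + 2.0325 × 6.0099% = 13.75%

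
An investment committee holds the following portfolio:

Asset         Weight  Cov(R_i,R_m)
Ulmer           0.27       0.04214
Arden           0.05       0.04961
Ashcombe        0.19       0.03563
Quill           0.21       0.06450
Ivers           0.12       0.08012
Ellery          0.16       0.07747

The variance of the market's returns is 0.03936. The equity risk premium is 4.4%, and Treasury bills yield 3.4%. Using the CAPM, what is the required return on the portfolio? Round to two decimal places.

β_Ulmer = 0.04214 / 0.03936 = 1.0706
β_Arden = 0.04961 / 0.03936 = 1.2604
β_Ashcombe = 0.03563 / 0.03936 = 0.9052
β_Quill = 0.06450 / 0.03936 = 1.6387
β_Ivers = 0.08012 / 0.03936 = 2.0356
β_Ellery = 0.07747 / 0.03936 = 1.9682
β_P = Σ w_i β_i = 0.27×1.0706 + 0.05×1.2604 + 0.19×0.9052 + 0.21×1.6387 + 0.12×2.0356 + 0.16×1.9682 = 1.4274
E(R_P) = R_f + β_P × MRP = 3.4% + 1.4274 × 4.4% = 9.68%

9.68%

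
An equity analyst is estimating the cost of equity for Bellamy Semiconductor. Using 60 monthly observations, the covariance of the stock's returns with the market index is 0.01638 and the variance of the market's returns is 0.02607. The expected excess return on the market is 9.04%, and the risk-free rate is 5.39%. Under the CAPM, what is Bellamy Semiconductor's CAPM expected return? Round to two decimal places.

β = Cov(R_i, R_m) / Var(R_m) = 0.01638 / 0.02607 = 0.6283
E(R) = R_f + β × MRP = 5.39% + 0.6283 × 9.04% = 11.07%

11.07%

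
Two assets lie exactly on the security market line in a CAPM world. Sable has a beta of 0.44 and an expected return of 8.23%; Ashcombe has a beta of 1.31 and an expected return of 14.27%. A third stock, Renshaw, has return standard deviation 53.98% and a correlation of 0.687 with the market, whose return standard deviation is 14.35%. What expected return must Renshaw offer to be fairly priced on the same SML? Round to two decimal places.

MRP = (14.27% − 8.23%) / (1.31 − 0.44) = 6.9425%
R_f = 8.23% − 0.44 × 6.9425% = 5.1753%
β_Renshaw = ρ·σ_i/σ_m = 0.687 × 53.98 / 14.35 = 2.5843
E(R_Renshaw) = R_f + β × MRP = 5.1753% + 2.5843 × 6.9425% = 23.12%

23.12%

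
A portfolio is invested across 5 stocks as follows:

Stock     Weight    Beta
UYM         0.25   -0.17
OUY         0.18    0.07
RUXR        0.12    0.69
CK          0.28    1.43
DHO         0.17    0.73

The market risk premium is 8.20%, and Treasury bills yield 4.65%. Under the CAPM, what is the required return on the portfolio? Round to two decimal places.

9.38%

β_P = Σ w_i β_i = 0.25×-0.17 + 0.18×0.07 + 0.12×0.69 + 0.28×1.43 + 0.17×0.73 = 0.5774
E(R_P) = R_f + β_P × MRP = 4.65% + 0.5774 × 8.20% = 9.38%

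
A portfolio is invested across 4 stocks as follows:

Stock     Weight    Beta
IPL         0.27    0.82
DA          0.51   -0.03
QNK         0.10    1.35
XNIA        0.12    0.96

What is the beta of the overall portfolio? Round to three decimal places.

0.456

β_P = Σ w_i β_i = 0.27×0.82 + 0.51×-0.03 + 0.10×1.35 + 0.12×0.96 = 0.4563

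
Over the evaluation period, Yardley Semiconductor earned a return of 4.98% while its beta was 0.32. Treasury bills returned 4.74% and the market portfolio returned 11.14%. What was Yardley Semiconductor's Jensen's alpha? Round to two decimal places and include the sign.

-1.81%

Market excess return = 11.14% − 4.74% = 6.40%
CAPM benchmark = R_f + β(R_m − R_f) = 4.74% + 0.32 × 6.40% = 6.7880%
α = actual − benchmark = 4.98% − 6.7880% = -1.81%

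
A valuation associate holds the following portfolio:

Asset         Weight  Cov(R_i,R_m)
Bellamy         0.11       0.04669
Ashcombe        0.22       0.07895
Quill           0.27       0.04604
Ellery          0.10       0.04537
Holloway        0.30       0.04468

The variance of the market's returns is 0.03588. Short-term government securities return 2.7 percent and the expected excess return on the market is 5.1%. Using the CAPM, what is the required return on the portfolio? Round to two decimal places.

10.22%

β_Bellamy = 0.04669 / 0.03588 = 1.3013
β_Ashcombe = 0.07895 / 0.03588 = 2.2004
β_Quill = 0.04604 / 0.03588 = 1.2832
β_Ellery = 0.04537 / 0.03588 = 1.2645
β_Holloway = 0.04468 / 0.03588 = 1.2453
β_P = Σ w_i β_i = 0.11×1.3013 + 0.22×2.2004 + 0.27×1.2832 + 0.10×1.2645 + 0.30×1.2453 = 1.4737
E(R_P) = R_f + β_P × MRP = 2.7% + 1.4737 × 5.1% = 10.22%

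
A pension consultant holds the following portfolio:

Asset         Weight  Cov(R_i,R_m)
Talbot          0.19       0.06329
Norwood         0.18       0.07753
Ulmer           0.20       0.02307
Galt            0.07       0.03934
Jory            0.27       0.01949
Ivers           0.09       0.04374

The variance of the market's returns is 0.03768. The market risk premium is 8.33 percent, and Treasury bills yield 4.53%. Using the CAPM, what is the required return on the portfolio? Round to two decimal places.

β_Talbot = 0.06329 / 0.03768 = 1.6797
β_Norwood = 0.07753 / 0.03768 = 2.0576
β_Ulmer = 0.02307 / 0.03768 = 0.6123
β_Galt = 0.03934 / 0.03768 = 1.0441
β_Jory = 0.01949 / 0.03768 = 0.5173
β_Ivers = 0.04374 / 0.03768 = 1.1608
β_P = Σ w_i β_i = 0.19×1.6797 + 0.18×2.0576 + 0.20×0.6123 + 0.07×1.0441 + 0.27×0.5173 + 0.09×1.1608 = 1.1292
E(R_P) = R_f + β_P × MRP = 4.53% + 1.1292 × 8.33% = 13.94%

13.94%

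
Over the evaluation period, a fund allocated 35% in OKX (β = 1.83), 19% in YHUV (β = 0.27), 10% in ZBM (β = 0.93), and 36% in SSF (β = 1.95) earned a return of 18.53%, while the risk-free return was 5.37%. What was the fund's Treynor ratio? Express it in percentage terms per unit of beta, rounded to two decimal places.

8.85%

β_P = 0.35×1.83 + 0.19×0.27 + 0.10×0.93 + 0.36×1.95 = 1.4868
Treynor = (R_P − R_f) / β_P = (18.53% − 5.37%) / 1.4868 = 13.16% / 1.4868 = 8.85%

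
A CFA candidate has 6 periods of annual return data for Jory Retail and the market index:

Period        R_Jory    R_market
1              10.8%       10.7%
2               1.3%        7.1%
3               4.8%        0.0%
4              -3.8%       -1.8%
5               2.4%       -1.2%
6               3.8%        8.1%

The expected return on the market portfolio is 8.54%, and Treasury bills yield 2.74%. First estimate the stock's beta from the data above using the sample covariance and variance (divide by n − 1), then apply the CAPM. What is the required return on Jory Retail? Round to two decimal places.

Mean R_i = (10.8 + 1.3 + 4.8 − 3.8 + 2.4 + 3.8) / 6 = 3.2167%
Mean R_m = (10.7 + 7.1 + 0.0 − 1.8 − 1.2 + 8.1) / 6 = 3.8167%
Σ(R_i − R̄_i)(R_m − R̄_m) = 85.8683  ⇒  Cov = 85.8683 / 5 = 17.1737
Σ(R_m − R̄_m)² = 147.7883  ⇒  Var(R_m) = 147.7883 / 5 = 29.5577
β = Cov / Var(R_m) = 17.1737 / 29.5577 = 0.5810
MRP = 8.54% − 2.74% = 5.80%
E(R) = R_f + β × MRP = 2.74% + 0.5810 × 5.80% = 6.11%

6.11%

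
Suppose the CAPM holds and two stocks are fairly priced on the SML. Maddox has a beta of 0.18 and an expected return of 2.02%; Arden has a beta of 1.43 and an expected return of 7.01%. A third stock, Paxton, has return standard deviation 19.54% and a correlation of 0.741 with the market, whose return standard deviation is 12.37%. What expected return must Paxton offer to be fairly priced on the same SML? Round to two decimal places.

MRP = (7.01% − 2.02%) / (1.43 − 0.18) = 3.9920%
R_f = 2.02% − 0.18 × 3.9920% = 1.3014%
β_Paxton = ρ·σ_i/σ_m = 0.741 × 19.54 / 12.37 = 1.1705
E(R_Paxton) = R_f + β × MRP = 1.3014% + 1.1705 × 3.9920% = 5.97%

5.97%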